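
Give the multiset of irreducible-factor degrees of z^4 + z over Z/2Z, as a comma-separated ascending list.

Write g(z) = z^4 + z.
Roots in Z/2Z: g(0) = 0 → root; g(1) = 0 → root.
Linear factors from roots: (z), (z + 1).
Complete factorization: g(z) = (z)·(z + 1)·(z^2 + z + 1).
Factor degrees with multiplicity: 1 + 1 + 2 = 4.

1, 1, 2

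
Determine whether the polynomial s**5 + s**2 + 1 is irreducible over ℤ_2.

Write P(s) = s**5 + s**2 + 1.
Check for roots in ℤ_2: P(0) = 1; P(1) = 1.
No roots, so no linear factors.
Monic irreducibles of degree 2 over GF(2): s**2 + s + 1.
None of them divide P (all give nonzero remainder).
No irreducible factor of degree ≤ 2 exists, so P is irreducible over GF(2).

Yes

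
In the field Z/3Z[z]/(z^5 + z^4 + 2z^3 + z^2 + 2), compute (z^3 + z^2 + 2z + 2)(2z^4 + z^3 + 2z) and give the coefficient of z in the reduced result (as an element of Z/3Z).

Multiply in Z/3Z[z]: (z^3 + z^2 + 2z + 2)·(2z^4 + z^3 + 2z) = 2z^7 + 2z^5 + 2z^4 + z^3 + z^2 + z.
Reduce using z^5 ≡ 2z^4 + z^3 + 2z^2 + 1 (mod z^5 + z^4 + 2z^3 + z^2 + 2).
Reduced: z^4 + 2z.

2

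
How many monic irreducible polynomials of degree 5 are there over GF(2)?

The number of monic irreducibles of degree 5 over GF(2) is (1/5)·Σ_{d∣5} μ(5/d) 2^d.
Divisors of 5: 1, 5; μ(5/d) for each: -1, 1.
Σ = − 2^1 + 2^5 = 30.
N = 30/5 = 6.

6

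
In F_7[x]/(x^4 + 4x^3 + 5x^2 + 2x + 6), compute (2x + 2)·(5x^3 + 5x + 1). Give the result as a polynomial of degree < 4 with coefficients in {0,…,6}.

5x^3 + 2x^2 + 6x + 5

Multiply in F_7[x]: (2x + 2)·(5x^3 + 5x + 1) = 3x^4 + 3x^3 + 3x^2 + 5x + 2.
Reduce using x^4 ≡ 3x^3 + 2x^2 + 5x + 1 (mod x^4 + 4x^3 + 5x^2 + 2x + 6).
Reduced: 5x^3 + 2x^2 + 6x + 5.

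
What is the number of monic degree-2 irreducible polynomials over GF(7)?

x^(7^2) − x is the product of all monic irreducibles of degree dividing 2; Möbius inversion gives N = (1/2) Σ μ(2/d)·7^d.
Divisors of 2: 1, 2; μ(2/d) for each: -1, 1.
Σ = − 7^1 + 7^2 = 42.
N = 42/2 = 21.

21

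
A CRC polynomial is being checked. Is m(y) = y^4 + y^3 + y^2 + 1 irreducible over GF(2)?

No

Check for roots in GF(2): m(0) = 1; m(1) = 0 → root.
m(1) = 0, so (y − 1) divides m(y); m is reducible.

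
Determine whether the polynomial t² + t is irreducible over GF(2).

No

Write m(t) = t² + t.
Check for roots in GF(2): m(0) = 0 → root; m(1) = 0 → root.
m(0) = 0, so (t) divides m(t); m is reducible.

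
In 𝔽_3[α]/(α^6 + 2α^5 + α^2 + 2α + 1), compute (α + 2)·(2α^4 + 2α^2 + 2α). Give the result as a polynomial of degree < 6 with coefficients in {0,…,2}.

Multiply in 𝔽_3[α]: (α + 2)·(2α^4 + 2α^2 + 2α) = 2α^5 + α^4 + 2α^3 + α.
Reduced: 2α^5 + α^4 + 2α^3 + α.

2α^5 + α^4 + 2α^3 + α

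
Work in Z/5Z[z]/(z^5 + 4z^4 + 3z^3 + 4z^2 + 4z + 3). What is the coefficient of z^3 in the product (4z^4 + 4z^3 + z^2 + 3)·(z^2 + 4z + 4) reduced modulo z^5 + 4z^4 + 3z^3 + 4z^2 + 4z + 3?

Multiply in Z/5Z[z]: (4z^4 + 4z^3 + z^2 + 3)·(z^2 + 4z + 4) = 4z^6 + 3z^4 + 2z^2 + 2z + 2.
Reduce using z^5 ≡ z^4 + 2z^3 + z^2 + z + 2 (mod z^5 + 4z^4 + 3z^3 + 4z^2 + 4z + 3).
Reduced: 2z^3 + 4z.

2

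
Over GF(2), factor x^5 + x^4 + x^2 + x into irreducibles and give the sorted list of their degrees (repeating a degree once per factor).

Write h(x) = x^5 + x^4 + x^2 + x.
Roots in GF(2): h(0) = 0 → root; h(1) = 0 → root.
Linear factors from roots: (x), (x + 1).
Complete factorization: h(x) = (x)·(x + 1)^2·(x^2 + x + 1).
Factor degrees with multiplicity: 1 + 1 + 1 + 2 = 5.

1, 1, 1, 2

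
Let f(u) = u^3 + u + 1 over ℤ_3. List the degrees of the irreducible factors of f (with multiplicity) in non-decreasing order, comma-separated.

1, 2

Roots in ℤ_3: f(0) = 1; f(1) = 0 → root; f(2) = 2.
Linear factors from roots: (u + 2).
Complete factorization: f(u) = (u + 2)·(u^2 + u + 2).
Factor degrees with multiplicity: 1 + 2 = 3.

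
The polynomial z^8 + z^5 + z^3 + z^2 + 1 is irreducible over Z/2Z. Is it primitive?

Write f(z) = z^8 + z^5 + z^3 + z^2 + 1.
|GF(2^8)^×| = 2^8 − 1 = 255. Prime factorization: 255 = 3·5·17.
f is primitive ⇔ z has order 255 in GF(2)[z]/(f), i.e. z^(255/q) ≠ 1 for each prime q | 255.
z^(85) mod f = z^7 + z^5 + z^4 + z^3 + z^2 + z.
z^(51) mod f = z^7 + z^6 + z^4 + z^3 + z^2.
z^(15) mod f = z^7 + z^6 + z^5 + z^2.
None equal 1, so z has full order 255; f is primitive.

Yes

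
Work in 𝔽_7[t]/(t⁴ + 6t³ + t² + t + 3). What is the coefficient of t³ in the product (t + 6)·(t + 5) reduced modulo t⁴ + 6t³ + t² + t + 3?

0

Multiply in 𝔽_7[t]: (t + 6)·(t + 5) = t² + 4t + 2.
Reduced: t² + 4t + 2.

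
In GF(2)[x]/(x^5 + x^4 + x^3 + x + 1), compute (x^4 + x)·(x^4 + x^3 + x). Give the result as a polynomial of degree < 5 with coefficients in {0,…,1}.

Multiply in GF(2)[x]: (x^4 + x)·(x^4 + x^3 + x) = x^8 + x^7 + x^4 + x^2.
Reduce using x^5 ≡ x^4 + x^3 + x + 1 (mod x^5 + x^4 + x^3 + x + 1).
Reduced: 1.

1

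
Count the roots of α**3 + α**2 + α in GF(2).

Write g(α) = α**3 + α**2 + α.
Evaluate at each of the 2 elements of GF(2):
g(0) = 0 → root; g(1) = 1.
Roots: {0}.

1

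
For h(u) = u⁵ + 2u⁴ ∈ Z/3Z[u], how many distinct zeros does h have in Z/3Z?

2

Evaluate at each of the 3 elements of Z/3Z:
h(0) = 0 → root; h(1) = 0 → root; h(2) = 1.
Roots: {0, 1}.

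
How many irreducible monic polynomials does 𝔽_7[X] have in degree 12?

Gauss's count: N_{7}(12) = (1/12) Σ_{d|12} μ(12/d)·7^d.
Divisors of 12: 1, 2, 3, 4, 6, 12; μ(12/d) for each: 0, 1, 0, -1, -1, 1.
Σ = 7^2 − 7^4 − 7^6 + 7^12 = 13841167200.
N = 13841167200/12 = 1153430600.

1153430600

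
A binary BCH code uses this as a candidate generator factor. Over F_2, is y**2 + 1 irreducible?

Write g(y) = y**2 + 1.
Check for roots in F_2: g(0) = 1; g(1) = 0 → root.
g(1) = 0, so (y − 1) divides g(y); g is reducible.

No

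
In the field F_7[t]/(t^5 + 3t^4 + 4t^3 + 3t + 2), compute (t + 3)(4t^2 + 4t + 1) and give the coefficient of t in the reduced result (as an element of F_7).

6

Multiply in F_7[t]: (t + 3)·(4t^2 + 4t + 1) = 4t^3 + 2t^2 + 6t + 3.
Reduced: 4t^3 + 2t^2 + 6t + 3.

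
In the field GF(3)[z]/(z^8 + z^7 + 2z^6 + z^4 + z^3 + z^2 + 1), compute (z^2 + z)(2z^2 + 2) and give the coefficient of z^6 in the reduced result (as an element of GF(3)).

0

Multiply in GF(3)[z]: (z^2 + z)·(2z^2 + 2) = 2z^4 + 2z^3 + 2z^2 + 2z.
Reduced: 2z^4 + 2z^3 + 2z^2 + 2z.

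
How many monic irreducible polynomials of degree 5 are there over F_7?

Gauss's count: N_{7}(5) = (1/5) Σ_{d|5} μ(5/d)·7^d.
Divisors of 5: 1, 5; μ(5/d) for each: -1, 1.
Σ = − 7^1 + 7^5 = 16800.
N = 16800/5 = 3360.

3360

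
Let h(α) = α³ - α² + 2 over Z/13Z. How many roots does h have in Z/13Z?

3

Evaluate at each of the 13 elements of Z/13Z:
h(0) = 2; h(1) = 2; h(2) = 6; h(3) = 7; h(4) = 11; h(5) = 11; h(6) = 0 → root; h(7) = 10; h(8) = 8; h(9) = 0 → root; h(10) = 5; h(11) = 3; h(12) = 0 → root.
Roots: {6, 9, 12}.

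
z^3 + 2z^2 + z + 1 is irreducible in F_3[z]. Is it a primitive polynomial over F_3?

Write f(z) = z^3 + 2z^2 + z + 1.
|GF(3^3)^×| = 3^3 − 1 = 26. Prime factorization: 26 = 2·13.
f is primitive ⇔ z has order 26 in GF(3)[z]/(f), i.e. z^(26/q) ≠ 1 for each prime q | 26.
z^(13) mod f = 2.
z^(2) mod f = z^2.
None equal 1, so z has full order 26; f is primitive.

Yes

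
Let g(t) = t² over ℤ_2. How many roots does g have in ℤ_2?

1

Evaluate at each of the 2 elements of ℤ_2:
g(0) = 0 → root; g(1) = 1.
Roots: {0}.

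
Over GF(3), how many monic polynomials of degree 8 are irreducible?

810

Gauss's count: N_{3}(8) = (1/8) Σ_{d|8} μ(8/d)·3^d.
Divisors of 8: 1, 2, 4, 8; μ(8/d) for each: 0, 0, -1, 1.
Σ = − 3^4 + 3^8 = 6480.
N = 6480/8 = 810.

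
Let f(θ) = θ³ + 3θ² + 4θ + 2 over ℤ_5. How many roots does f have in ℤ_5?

Evaluate at each of the 5 elements of ℤ_5:
f(0) = 2; f(1) = 0 → root; f(2) = 0 → root; f(3) = 3; f(4) = 0 → root.
Roots: {1, 2, 4}.

3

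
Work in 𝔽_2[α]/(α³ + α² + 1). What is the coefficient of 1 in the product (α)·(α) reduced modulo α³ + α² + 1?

Multiply in 𝔽_2[α]: (α)·(α) = α².
Reduced: α².

0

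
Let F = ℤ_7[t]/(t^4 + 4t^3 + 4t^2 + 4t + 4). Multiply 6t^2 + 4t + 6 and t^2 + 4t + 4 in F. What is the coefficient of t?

2

Multiply in ℤ_7[t]: (6t^2 + 4t + 6)·(t^2 + 4t + 4) = 6t^4 + 4t^2 + 5t + 3.
Reduce using t^4 ≡ 3t^3 + 3t^2 + 3t + 3 (mod t^4 + 4t^3 + 4t^2 + 4t + 4).
Reduced: 4t^3 + t^2 + 2t.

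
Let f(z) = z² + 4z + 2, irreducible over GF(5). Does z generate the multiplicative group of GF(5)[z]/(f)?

|GF(5^2)^×| = 5^2 − 1 = 24. Prime factorization: 24 = 2^3·3.
f is primitive ⇔ z has order 24 in GF(5)[z]/(f), i.e. z^(24/q) ≠ 1 for each prime q | 24.
z^(12) mod f = 4.
z^(8) mod f = 2z + 1.
None equal 1, so z has full order 24; f is primitive.

Yes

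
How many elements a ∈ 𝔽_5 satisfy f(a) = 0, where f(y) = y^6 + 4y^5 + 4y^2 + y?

5

Evaluate at each of the 5 elements of 𝔽_5:
f(0) = 0 → root; f(1) = 0 → root; f(2) = 0 → root; f(3) = 0 → root; f(4) = 0 → root.
Roots: {0, 1, 2, 3, 4}.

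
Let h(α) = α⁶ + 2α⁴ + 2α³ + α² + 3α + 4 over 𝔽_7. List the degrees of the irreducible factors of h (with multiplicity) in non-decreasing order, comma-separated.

1, 1, 1, 3

Linear factors from roots: (α + 5).
Complete factorization: h(α) = (α + 5)^3·(α³ + 6α² + 5α + 3).
Factor degrees with multiplicity: 1 + 1 + 1 + 3 = 6.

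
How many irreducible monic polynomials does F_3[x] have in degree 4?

18

x^(3^4) − x is the product of all monic irreducibles of degree dividing 4; Möbius inversion gives N = (1/4) Σ μ(4/d)·3^d.
Divisors of 4: 1, 2, 4; μ(4/d) for each: 0, -1, 1.
Σ = − 3^2 + 3^4 = 72.
N = 72/4 = 18.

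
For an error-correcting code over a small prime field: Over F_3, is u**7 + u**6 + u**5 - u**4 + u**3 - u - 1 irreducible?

No

Write g(u) = u**7 + u**6 + u**5 - u**4 + u**3 - u - 1.
Check for roots in F_3: g(0) = 2; g(1) = 1; g(2) = 0 → root.
g(2) = 0, so (u − 2) divides g(u); g is reducible.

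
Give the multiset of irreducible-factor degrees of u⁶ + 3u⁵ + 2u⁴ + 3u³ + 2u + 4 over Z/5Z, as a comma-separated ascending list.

Write g(u) = u⁶ + 3u⁵ + 2u⁴ + 3u³ + 2u + 4.
Roots in Z/5Z: g(0) = 4; g(1) = 0 → root; g(2) = 4; g(3) = 1; g(4) = 4.
Linear factors from roots: (u + 4).
Complete factorization: g(u) = (u + 4)^2·(u² + 3)^2.
Factor degrees with multiplicity: 1 + 1 + 2 + 2 = 6.

1, 1, 2, 2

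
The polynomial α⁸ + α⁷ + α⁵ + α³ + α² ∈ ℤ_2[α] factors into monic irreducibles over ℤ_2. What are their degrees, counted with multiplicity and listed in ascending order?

Write g(α) = α⁸ + α⁷ + α⁵ + α³ + α².
Roots in ℤ_2: g(0) = 0 → root; g(1) = 1.
Linear factors from roots: (α).
Complete factorization: g(α) = (α)^2·(α² + α + 1)^3.
Factor degrees with multiplicity: 1 + 1 + 2 + 2 + 2 = 8.

1, 1, 2, 2, 2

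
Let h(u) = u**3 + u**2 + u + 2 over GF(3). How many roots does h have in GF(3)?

0

Evaluate at each of the 3 elements of GF(3):
h(0) = 2; h(1) = 2; h(2) = 1.
No element is a root.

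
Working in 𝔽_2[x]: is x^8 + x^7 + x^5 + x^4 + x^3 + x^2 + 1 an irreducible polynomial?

Write g(x) = x^8 + x^7 + x^5 + x^4 + x^3 + x^2 + 1.
Check for roots in 𝔽_2: g(0) = 1; g(1) = 1.
No roots, so no linear factors.
Monic irreducibles of degree 2 over GF(2): x^2 + x + 1.
None of them divide g (all give nonzero remainder).
Monic irreducibles of degree 3 over GF(2): x^3 + x + 1, x^3 + x^2 + 1.
None of them divide g (all give nonzero remainder).
Monic irreducibles of degree 4 over GF(2): x^4 + x + 1, x^4 + x^3 + 1, x^4 + x^3 + x^2 + x + 1.
None of them divide g (all give nonzero remainder).
No irreducible factor of degree ≤ 4 exists, so g is irreducible over GF(2).

Yes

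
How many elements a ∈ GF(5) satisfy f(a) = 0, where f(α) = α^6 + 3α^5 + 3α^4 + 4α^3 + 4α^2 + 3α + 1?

1

Evaluate at each of the 5 elements of GF(5):
f(0) = 1; f(1) = 4; f(2) = 3; f(3) = 0 → root; f(4) = 4.
Roots: {3}.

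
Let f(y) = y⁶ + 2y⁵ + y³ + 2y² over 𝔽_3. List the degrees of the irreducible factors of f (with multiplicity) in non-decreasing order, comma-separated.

1, 1, 1, 1, 1, 1

Roots in 𝔽_3: f(0) = 0 → root; f(1) = 0 → root; f(2) = 0 → root.
Linear factors from roots: (y), (y + 2), (y + 1).
Complete factorization: f(y) = (y + 2)·(y)^2·(y + 1)^3.
Factor degrees with multiplicity: 1 + 1 + 1 + 1 + 1 + 1 = 6.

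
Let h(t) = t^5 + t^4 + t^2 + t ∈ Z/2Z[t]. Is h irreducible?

No

Check for roots in Z/2Z: h(0) = 0 → root; h(1) = 0 → root.
h(0) = 0, so (t) divides h(t); h is reducible.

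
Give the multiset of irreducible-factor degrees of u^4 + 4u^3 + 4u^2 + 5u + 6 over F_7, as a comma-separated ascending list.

1, 3

Write f(u) = u^4 + 4u^3 + 4u^2 + 5u + 6.
Linear factors from roots: (u + 3).
Complete factorization: f(u) = (u + 3)·(u^3 + u^2 + u + 2).
Factor degrees with multiplicity: 1 + 3 = 4.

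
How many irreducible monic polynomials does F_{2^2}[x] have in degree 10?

The number of monic irreducibles of degree 10 over GF(4) is (1/10)·Σ_{d∣10} μ(10/d) 4^d.
Divisors of 10: 1, 2, 5, 10; μ(10/d) for each: 1, -1, -1, 1.
Σ = 4^1 − 4^2 − 4^5 + 4^10 = 1047540.
N = 1047540/10 = 104754.

104754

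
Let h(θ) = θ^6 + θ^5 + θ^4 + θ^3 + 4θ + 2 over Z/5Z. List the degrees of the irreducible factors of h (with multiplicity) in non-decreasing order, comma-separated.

Roots in Z/5Z: h(0) = 2; h(1) = 0 → root; h(2) = 0 → root; h(3) = 4; h(4) = 3.
Linear factors from roots: (θ + 4), (θ + 3).
Complete factorization: h(θ) = (θ + 4)·(θ + 3)^3·(θ^2 + 3θ + 4).
Factor degrees with multiplicity: 1 + 1 + 1 + 1 + 2 = 6.

1, 1, 1, 1, 2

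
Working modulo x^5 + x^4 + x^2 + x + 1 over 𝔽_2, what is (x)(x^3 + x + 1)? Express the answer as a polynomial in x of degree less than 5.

Multiply in 𝔽_2[x]: (x)·(x^3 + x + 1) = x^4 + x^2 + x.
Reduced: x^4 + x^2 + x.

x^4 + x^2 + x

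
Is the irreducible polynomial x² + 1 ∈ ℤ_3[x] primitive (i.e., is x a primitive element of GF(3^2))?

No

Write f(x) = x² + 1.
|GF(3^2)^×| = 3^2 − 1 = 8. Prime factorization: 8 = 2^3.
f is primitive ⇔ x has order 8 in GF(3)[x]/(f), i.e. x^(8/q) ≠ 1 for each prime q | 8.
x^(4) mod f = 1
Since x^(4) = 1, the order of x divides 4 < 8; not primitive.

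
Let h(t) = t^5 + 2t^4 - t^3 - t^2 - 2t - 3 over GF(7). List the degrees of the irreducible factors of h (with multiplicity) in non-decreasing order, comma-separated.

Linear factors from roots: (t + 1).
Complete factorization: h(t) = (t + 1)·(t^2 + 1)·(t^2 + t - 3).
Factor degrees with multiplicity: 1 + 2 + 2 = 5.

1, 2, 2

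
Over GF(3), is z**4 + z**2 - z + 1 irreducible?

Write m(z) = z**4 + z**2 - z + 1.
Check for roots in GF(3): m(0) = 1; m(1) = 2; m(2) = 1.
No roots, so no linear factors.
Monic irreducibles of degree 2 over GF(3): z**2 + 1, z**2 + z - 1, z**2 - z - 1.
None of them divide m (all give nonzero remainder).
No irreducible factor of degree ≤ 2 exists, so m is irreducible over GF(3).

Yes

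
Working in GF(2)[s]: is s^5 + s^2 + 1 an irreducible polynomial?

Yes

Write f(s) = s^5 + s^2 + 1.
Check for roots in GF(2): f(0) = 1; f(1) = 1.
No roots, so no linear factors.
Monic irreducibles of degree 2 over GF(2): s^2 + s + 1.
None of them divide f (all give nonzero remainder).
No irreducible factor of degree ≤ 2 exists, so f is irreducible over GF(2).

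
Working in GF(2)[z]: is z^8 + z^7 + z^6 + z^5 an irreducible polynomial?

Write m(z) = z^8 + z^7 + z^6 + z^5.
Check for roots in GF(2): m(0) = 0 → root; m(1) = 0 → root.
m(0) = 0, so (z) divides m(z); m is reducible.

No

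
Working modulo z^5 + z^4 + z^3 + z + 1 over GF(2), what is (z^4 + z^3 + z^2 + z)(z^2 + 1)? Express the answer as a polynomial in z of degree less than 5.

z^4

Multiply in GF(2)[z]: (z^4 + z^3 + z^2 + z)·(z^2 + 1) = z^6 + z^5 + z^2 + z.
Reduce using z^5 ≡ z^4 + z^3 + z + 1 (mod z^5 + z^4 + z^3 + z + 1).
Reduced: z^4.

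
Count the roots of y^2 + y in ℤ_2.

Write P(y) = y^2 + y.
Evaluate at each of the 2 elements of ℤ_2:
P(0) = 0 → root; P(1) = 0 → root.
Roots: {0, 1}.

2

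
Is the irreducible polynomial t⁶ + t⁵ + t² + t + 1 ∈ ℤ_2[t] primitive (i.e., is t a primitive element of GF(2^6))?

Write f(t) = t⁶ + t⁵ + t² + t + 1.
|GF(2^6)^×| = 2^6 − 1 = 63. Prime factorization: 63 = 3^2·7.
f is primitive ⇔ t has order 63 in GF(2)[t]/(f), i.e. t^(63/q) ≠ 1 for each prime q | 63.
t^(21) mod f = t⁵ + t³ + t².
t^(9) mod f = t³ + t² + 1.
None equal 1, so t has full order 63; f is primitive.

Yes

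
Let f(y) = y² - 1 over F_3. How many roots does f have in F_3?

2

Evaluate at each of the 3 elements of F_3:
f(0) = 2; f(1) = 0 → root; f(2) = 0 → root.
Roots: {1, 2}.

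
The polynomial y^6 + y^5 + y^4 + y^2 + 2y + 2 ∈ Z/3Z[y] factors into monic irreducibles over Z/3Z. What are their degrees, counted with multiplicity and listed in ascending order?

Write h(y) = y^6 + y^5 + y^4 + y^2 + 2y + 2.
Roots in Z/3Z: h(0) = 2; h(1) = 2; h(2) = 2.
Complete factorization: h(y) = (y^6 + y^5 + y^4 + y^2 + 2y + 2).
Factor degrees with multiplicity: 6 = 6.

6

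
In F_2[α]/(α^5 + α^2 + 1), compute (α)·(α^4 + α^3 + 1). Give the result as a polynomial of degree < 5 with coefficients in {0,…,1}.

α^4 + α^2 + α + 1

Multiply in F_2[α]: (α)·(α^4 + α^3 + 1) = α^5 + α^4 + α.
Reduce using α^5 ≡ α^2 + 1 (mod α^5 + α^2 + 1).
Reduced: α^4 + α^2 + α + 1.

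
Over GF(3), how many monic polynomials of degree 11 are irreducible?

x^(3^11) − x is the product of all monic irreducibles of degree dividing 11; Möbius inversion gives N = (1/11) Σ μ(11/d)·3^d.
Divisors of 11: 1, 11; μ(11/d) for each: -1, 1.
Σ = − 3^1 + 3^11 = 177144.
N = 177144/11 = 16104.

16104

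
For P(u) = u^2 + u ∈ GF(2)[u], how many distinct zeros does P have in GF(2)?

Evaluate at each of the 2 elements of GF(2):
P(0) = 0 → root; P(1) = 0 → root.
Roots: {0, 1}.

2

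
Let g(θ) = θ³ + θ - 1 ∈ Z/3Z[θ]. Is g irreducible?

No

Check for roots in Z/3Z: g(0) = 2; g(1) = 1; g(2) = 0 → root.
g(2) = 0, so (θ − 2) divides g(θ); g is reducible.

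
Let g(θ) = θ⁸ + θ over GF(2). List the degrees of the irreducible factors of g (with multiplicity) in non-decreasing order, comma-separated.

1, 1, 3, 3

Roots in GF(2): g(0) = 0 → root; g(1) = 0 → root.
Linear factors from roots: (θ), (θ + 1).
Complete factorization: g(θ) = (θ)·(θ + 1)·(θ³ + θ + 1)·(θ³ + θ² + 1).
Factor degrees with multiplicity: 1 + 1 + 3 + 3 = 8.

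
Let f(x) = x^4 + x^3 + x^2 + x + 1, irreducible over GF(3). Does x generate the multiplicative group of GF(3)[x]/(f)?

|GF(3^4)^×| = 3^4 − 1 = 80. Prime factorization: 80 = 2^4·5.
f is primitive ⇔ x has order 80 in GF(3)[x]/(f), i.e. x^(80/q) ≠ 1 for each prime q | 80.
x^(40) mod f = 1
x^(16) mod f = x.
Since x^(40) = 1, the order of x divides 40 < 80; not primitive.

No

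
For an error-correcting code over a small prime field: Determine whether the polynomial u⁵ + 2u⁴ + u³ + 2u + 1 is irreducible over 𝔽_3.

Write P(u) = u⁵ + 2u⁴ + u³ + 2u + 1.
Check for roots in 𝔽_3: P(0) = 1; P(1) = 1; P(2) = 2.
No roots, so no linear factors.
Monic irreducibles of degree 2 over GF(3): u² + 1, u² + u + 2, u² + 2u + 2.
u² + 2u + 2 divides P: P(u) = (u² + 2u + 2)·(u³ + 2u + 2).

No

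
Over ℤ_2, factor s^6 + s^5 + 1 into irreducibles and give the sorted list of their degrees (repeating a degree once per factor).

6

Write g(s) = s^6 + s^5 + 1.
Roots in ℤ_2: g(0) = 1; g(1) = 1.
Complete factorization: g(s) = (s^6 + s^5 + 1).
Factor degrees with multiplicity: 6 = 6.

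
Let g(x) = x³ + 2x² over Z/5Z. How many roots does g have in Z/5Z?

Evaluate at each of the 5 elements of Z/5Z:
g(0) = 0 → root; g(1) = 3; g(2) = 1; g(3) = 0 → root; g(4) = 1.
Roots: {0, 3}.

2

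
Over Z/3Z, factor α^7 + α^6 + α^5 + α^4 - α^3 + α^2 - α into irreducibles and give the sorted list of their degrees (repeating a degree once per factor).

Write g(α) = α^7 + α^6 + α^5 + α^4 - α^3 + α^2 - α.
Roots in Z/3Z: g(0) = 0 → root; g(1) = 0 → root; g(2) = 0 → root.
Linear factors from roots: (α), (α - 1), (α + 1).
Complete factorization: g(α) = (α)·(α + 1)·(α - 1)·(α^2 - α - 1)^2.
Factor degrees with multiplicity: 1 + 1 + 1 + 2 + 2 = 7.

1, 1, 1, 2, 2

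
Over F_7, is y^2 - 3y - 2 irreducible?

Write g(y) = y^2 - 3y - 2.
Check for roots in F_7: g(0) = 5; g(1) = 3; g(2) = 3; g(3) = 5; g(4) = 2; g(5) = 1; g(6) = 2.
No roots. A degree-2 polynomial over a field with no linear factor is irreducible.

Yes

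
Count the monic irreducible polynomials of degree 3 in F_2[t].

By the necklace-counting formula, N_2(3) = (1/3) Σ_{d|3} μ(3/d)·2^d.
Divisors of 3: 1, 3; μ(3/d) for each: -1, 1.
Σ = − 2^1 + 2^3 = 6.
N = 6/3 = 2.

2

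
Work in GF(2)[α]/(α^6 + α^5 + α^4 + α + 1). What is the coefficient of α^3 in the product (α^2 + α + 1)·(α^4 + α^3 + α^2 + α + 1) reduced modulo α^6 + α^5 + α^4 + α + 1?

Multiply in GF(2)[α]: (α^2 + α + 1)·(α^4 + α^3 + α^2 + α + 1) = α^6 + α^4 + α^3 + α^2 + 1.
Reduce using α^6 ≡ α^5 + α^4 + α + 1 (mod α^6 + α^5 + α^4 + α + 1).
Reduced: α^5 + α^3 + α^2 + α.

1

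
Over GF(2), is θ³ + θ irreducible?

No

Write g(θ) = θ³ + θ.
Check for roots in GF(2): g(0) = 0 → root; g(1) = 0 → root.
g(0) = 0, so (θ) divides g(θ); g is reducible.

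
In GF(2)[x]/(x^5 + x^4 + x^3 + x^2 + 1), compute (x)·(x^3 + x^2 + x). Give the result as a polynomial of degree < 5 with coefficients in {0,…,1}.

Multiply in GF(2)[x]: (x)·(x^3 + x^2 + x) = x^4 + x^3 + x^2.
Reduced: x^4 + x^3 + x^2.

x^4 + x^3 + x^2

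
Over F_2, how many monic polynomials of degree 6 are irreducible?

9

By the necklace-counting formula, N_2(6) = (1/6) Σ_{d|6} μ(6/d)·2^d.
Divisors of 6: 1, 2, 3, 6; μ(6/d) for each: 1, -1, -1, 1.
Σ = 2^1 − 2^2 − 2^3 + 2^6 = 54.
N = 54/6 = 9.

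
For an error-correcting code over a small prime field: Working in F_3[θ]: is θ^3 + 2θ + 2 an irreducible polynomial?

Write g(θ) = θ^3 + 2θ + 2.
Check for roots in F_3: g(0) = 2; g(1) = 2; g(2) = 2.
No roots. A degree-3 polynomial over a field with no linear factor is irreducible.

Yes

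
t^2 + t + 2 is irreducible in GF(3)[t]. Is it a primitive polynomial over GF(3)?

Write f(t) = t^2 + t + 2.
|GF(3^2)^×| = 3^2 − 1 = 8. Prime factorization: 8 = 2^3.
f is primitive ⇔ t has order 8 in GF(3)[t]/(f), i.e. t^(8/q) ≠ 1 for each prime q | 8.
t^(4) mod f = 2.
None equal 1, so t has full order 8; f is primitive.

Yes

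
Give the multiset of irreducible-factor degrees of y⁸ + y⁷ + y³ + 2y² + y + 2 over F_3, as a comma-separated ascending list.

8

Write g(y) = y⁸ + y⁷ + y³ + 2y² + y + 2.
Roots in F_3: g(0) = 2; g(1) = 2; g(2) = 2.
Complete factorization: g(y) = (y⁸ + y⁷ + y³ + 2y² + y + 2).
Factor degrees with multiplicity: 8 = 8.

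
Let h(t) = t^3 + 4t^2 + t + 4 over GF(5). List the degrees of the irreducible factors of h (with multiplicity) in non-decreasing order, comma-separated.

Roots in GF(5): h(0) = 4; h(1) = 0 → root; h(2) = 0 → root; h(3) = 0 → root; h(4) = 1.
Linear factors from roots: (t + 4), (t + 3), (t + 2).
Complete factorization: h(t) = (t + 2)·(t + 3)·(t + 4).
Factor degrees with multiplicity: 1 + 1 + 1 = 3.

1, 1, 1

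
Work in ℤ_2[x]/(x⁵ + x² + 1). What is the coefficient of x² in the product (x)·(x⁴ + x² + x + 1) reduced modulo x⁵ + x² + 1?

0

Multiply in ℤ_2[x]: (x)·(x⁴ + x² + x + 1) = x⁵ + x³ + x² + x.
Reduce using x⁵ ≡ x² + 1 (mod x⁵ + x² + 1).
Reduced: x³ + x + 1.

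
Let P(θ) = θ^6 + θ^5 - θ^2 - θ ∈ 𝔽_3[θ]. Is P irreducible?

No

Check for roots in 𝔽_3: P(0) = 0 → root; P(1) = 0 → root; P(2) = 0 → root.
P(0) = 0, so (θ) divides P(θ); P is reducible.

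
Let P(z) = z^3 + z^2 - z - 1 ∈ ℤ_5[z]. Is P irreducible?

No

Check for roots in ℤ_5: P(0) = 4; P(1) = 0 → root; P(2) = 4; P(3) = 2; P(4) = 0 → root.
P(1) = 0, so (z − 1) divides P(z); P is reducible.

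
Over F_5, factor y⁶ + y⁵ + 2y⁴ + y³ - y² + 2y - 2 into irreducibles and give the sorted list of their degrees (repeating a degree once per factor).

6

Write f(y) = y⁶ + y⁵ + 2y⁴ + y³ - y² + 2y - 2.
Roots in F_5: f(0) = 3; f(1) = 4; f(2) = 4; f(3) = 1; f(4) = 1.
Complete factorization: f(y) = (y⁶ + y⁵ + 2y⁴ + y³ - y² + 2y - 2).
Factor degrees with multiplicity: 6 = 6.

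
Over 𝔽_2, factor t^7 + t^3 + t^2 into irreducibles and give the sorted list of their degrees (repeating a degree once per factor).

1, 1, 2, 3

Write g(t) = t^7 + t^3 + t^2.
Roots in 𝔽_2: g(0) = 0 → root; g(1) = 1.
Linear factors from roots: (t).
Complete factorization: g(t) = (t)^2·(t^2 + t + 1)·(t^3 + t^2 + 1).
Factor degrees with multiplicity: 1 + 1 + 2 + 3 = 7.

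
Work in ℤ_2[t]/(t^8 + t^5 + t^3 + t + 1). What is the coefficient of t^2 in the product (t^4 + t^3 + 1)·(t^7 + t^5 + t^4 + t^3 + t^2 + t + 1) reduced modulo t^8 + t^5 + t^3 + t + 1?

Multiply in ℤ_2[t]: (t^4 + t^3 + 1)·(t^7 + t^5 + t^4 + t^3 + t^2 + t + 1) = t^11 + t^10 + t^9 + t^7 + t^5 + t^4 + t^2 + t + 1.
Reduce using t^8 ≡ t^5 + t^3 + t + 1 (mod t^8 + t^5 + t^3 + t + 1).
Reduced: t^5 + t^4 + t^3 + t^2 + t.

1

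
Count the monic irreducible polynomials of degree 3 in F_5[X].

The number of monic irreducibles of degree 3 over GF(5) is (1/3)·Σ_{d∣3} μ(3/d) 5^d.
Divisors of 3: 1, 3; μ(3/d) for each: -1, 1.
Σ = − 5^1 + 5^3 = 120.
N = 120/3 = 40.

40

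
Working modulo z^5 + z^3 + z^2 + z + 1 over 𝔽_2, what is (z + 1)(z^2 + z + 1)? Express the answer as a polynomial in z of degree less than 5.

z^3 + 1

Multiply in 𝔽_2[z]: (z + 1)·(z^2 + z + 1) = z^3 + 1.
Reduced: z^3 + 1.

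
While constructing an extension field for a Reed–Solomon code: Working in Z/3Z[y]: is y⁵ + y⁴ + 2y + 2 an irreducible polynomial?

Write f(y) = y⁵ + y⁴ + 2y + 2.
Check for roots in Z/3Z: f(0) = 2; f(1) = 0 → root; f(2) = 0 → root.
f(1) = 0, so (y − 1) divides f(y); f is reducible.

No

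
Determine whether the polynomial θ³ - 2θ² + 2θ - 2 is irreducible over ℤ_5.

Write P(θ) = θ³ - 2θ² + 2θ - 2.
Check for roots in ℤ_5: P(0) = 3; P(1) = 4; P(2) = 2; P(3) = 3; P(4) = 3.
No roots. A degree-3 polynomial over a field with no linear factor is irreducible.

Yes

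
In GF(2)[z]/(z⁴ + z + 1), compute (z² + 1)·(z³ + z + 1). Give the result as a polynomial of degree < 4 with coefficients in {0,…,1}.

1

Multiply in GF(2)[z]: (z² + 1)·(z³ + z + 1) = z⁵ + z² + z + 1.
Reduce using z⁴ ≡ z + 1 (mod z⁴ + z + 1).
Reduced: 1.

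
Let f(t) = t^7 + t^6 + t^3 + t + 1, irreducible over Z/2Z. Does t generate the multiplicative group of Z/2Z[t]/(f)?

|GF(2^7)^×| = 2^7 − 1 = 127. Prime factorization: 127 = 127.
f is primitive ⇔ t has order 127 in GF(2)[t]/(f), i.e. t^(127/q) ≠ 1 for each prime q | 127.
t^(1) mod f = t.
None equal 1, so t has full order 127; f is primitive.

Yes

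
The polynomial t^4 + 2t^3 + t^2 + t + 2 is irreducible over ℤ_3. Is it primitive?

Yes

Write f(t) = t^4 + 2t^3 + t^2 + t + 2.
|GF(3^4)^×| = 3^4 − 1 = 80. Prime factorization: 80 = 2^4·5.
f is primitive ⇔ t has order 80 in GF(3)[t]/(f), i.e. t^(80/q) ≠ 1 for each prime q | 80.
t^(40) mod f = 2.
t^(16) mod f = t^3 + 1.
None equal 1, so t has full order 80; f is primitive.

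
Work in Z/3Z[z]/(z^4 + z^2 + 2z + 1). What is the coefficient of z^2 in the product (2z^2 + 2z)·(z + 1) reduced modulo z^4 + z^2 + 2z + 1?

Multiply in Z/3Z[z]: (2z^2 + 2z)·(z + 1) = 2z^3 + z^2 + 2z.
Reduced: 2z^3 + z^2 + 2z.

1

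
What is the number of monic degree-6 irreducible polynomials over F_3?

116

x^(3^6) − x is the product of all monic irreducibles of degree dividing 6; Möbius inversion gives N = (1/6) Σ μ(6/d)·3^d.
Divisors of 6: 1, 2, 3, 6; μ(6/d) for each: 1, -1, -1, 1.
Σ = 3^1 − 3^2 − 3^3 + 3^6 = 696.
N = 696/6 = 116.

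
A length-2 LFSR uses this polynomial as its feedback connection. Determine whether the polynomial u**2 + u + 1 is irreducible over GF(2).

Write f(u) = u**2 + u + 1.
Check for roots in GF(2): f(0) = 1; f(1) = 1.
No roots. A degree-2 polynomial over a field with no linear factor is irreducible.

Yes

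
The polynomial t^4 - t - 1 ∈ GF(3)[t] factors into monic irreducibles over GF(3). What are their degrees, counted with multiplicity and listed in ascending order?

Write g(t) = t^4 - t - 1.
Roots in GF(3): g(0) = 2; g(1) = 2; g(2) = 1.
Complete factorization: g(t) = (t^4 - t - 1).
Factor degrees with multiplicity: 4 = 4.

4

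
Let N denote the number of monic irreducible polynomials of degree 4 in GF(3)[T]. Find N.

Gauss's count: N_{3}(4) = (1/4) Σ_{d|4} μ(4/d)·3^d.
Divisors of 4: 1, 2, 4; μ(4/d) for each: 0, -1, 1.
Σ = − 3^2 + 3^4 = 72.
N = 72/4 = 18.

18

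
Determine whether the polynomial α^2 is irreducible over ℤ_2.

No

Write g(α) = α^2.
Check for roots in ℤ_2: g(0) = 0 → root; g(1) = 1.
g(0) = 0, so (α) divides g(α); g is reducible.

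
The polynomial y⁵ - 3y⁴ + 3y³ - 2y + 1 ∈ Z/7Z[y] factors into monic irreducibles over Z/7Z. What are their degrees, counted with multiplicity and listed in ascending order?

Write h(y) = y⁵ - 3y⁴ + 3y³ - 2y + 1.
Linear factors from roots: (y - 1), (y + 3).
Complete factorization: h(y) = (y + 3)·(y - 1)^2·(y² + 3y - 2).
Factor degrees with multiplicity: 1 + 1 + 1 + 2 = 5.

1, 1, 1, 2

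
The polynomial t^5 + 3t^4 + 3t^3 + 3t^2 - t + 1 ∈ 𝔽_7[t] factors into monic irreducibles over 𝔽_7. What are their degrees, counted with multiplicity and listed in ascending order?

1, 1, 3

Write h(t) = t^5 + 3t^4 + 3t^3 + 3t^2 - t + 1.
Linear factors from roots: (t + 2).
Complete factorization: h(t) = (t + 2)^2·(t^3 - t^2 + 3t + 2).
Factor degrees with multiplicity: 1 + 1 + 3 = 5.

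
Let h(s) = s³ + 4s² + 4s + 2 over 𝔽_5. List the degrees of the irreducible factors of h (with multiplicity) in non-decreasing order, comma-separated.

Roots in 𝔽_5: h(0) = 2; h(1) = 1; h(2) = 4; h(3) = 2; h(4) = 1.
Complete factorization: h(s) = (s³ + 4s² + 4s + 2).
Factor degrees with multiplicity: 3 = 3.

3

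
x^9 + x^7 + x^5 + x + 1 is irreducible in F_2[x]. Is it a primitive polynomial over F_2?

Write f(x) = x^9 + x^7 + x^5 + x + 1.
|GF(2^9)^×| = 2^9 − 1 = 511. Prime factorization: 511 = 7·73.
f is primitive ⇔ x has order 511 in GF(2)[x]/(f), i.e. x^(511/q) ≠ 1 for each prime q | 511.
x^(73) mod f = x^3 + x.
x^(7) mod f = x^7.
None equal 1, so x has full order 511; f is primitive.

Yes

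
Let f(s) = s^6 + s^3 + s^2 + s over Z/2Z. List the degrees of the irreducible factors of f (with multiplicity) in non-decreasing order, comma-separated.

1, 1, 1, 3

Roots in Z/2Z: f(0) = 0 → root; f(1) = 0 → root.
Linear factors from roots: (s), (s + 1).
Complete factorization: f(s) = (s)·(s + 1)^2·(s^3 + s + 1).
Factor degrees with multiplicity: 1 + 1 + 1 + 3 = 6.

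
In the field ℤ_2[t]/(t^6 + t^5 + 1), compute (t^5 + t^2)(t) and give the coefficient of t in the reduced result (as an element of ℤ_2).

Multiply in ℤ_2[t]: (t^5 + t^2)·(t) = t^6 + t^3.
Reduce using t^6 ≡ t^5 + 1 (mod t^6 + t^5 + 1).
Reduced: t^5 + t^3 + 1.

0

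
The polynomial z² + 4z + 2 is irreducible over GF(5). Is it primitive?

Yes

Write f(z) = z² + 4z + 2.
|GF(5^2)^×| = 5^2 − 1 = 24. Prime factorization: 24 = 2^3·3.
f is primitive ⇔ z has order 24 in GF(5)[z]/(f), i.e. z^(24/q) ≠ 1 for each prime q | 24.
z^(12) mod f = 4.
z^(8) mod f = 2z + 1.
None equal 1, so z has full order 24; f is primitive.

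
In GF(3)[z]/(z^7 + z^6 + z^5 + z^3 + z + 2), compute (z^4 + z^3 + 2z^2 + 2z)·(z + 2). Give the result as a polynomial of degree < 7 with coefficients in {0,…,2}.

Multiply in GF(3)[z]: (z^4 + z^3 + 2z^2 + 2z)·(z + 2) = z^5 + z^3 + z.
Reduced: z^5 + z^3 + z.

z^5 + z^3 + z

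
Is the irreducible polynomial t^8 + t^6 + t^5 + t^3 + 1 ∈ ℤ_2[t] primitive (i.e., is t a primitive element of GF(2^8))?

Yes

Write f(t) = t^8 + t^6 + t^5 + t^3 + 1.
|GF(2^8)^×| = 2^8 − 1 = 255. Prime factorization: 255 = 3·5·17.
f is primitive ⇔ t has order 255 in GF(2)[t]/(f), i.e. t^(255/q) ≠ 1 for each prime q | 255.
t^(85) mod f = t^6 + t^5 + t^4 + t^3 + t^2 + t + 1.
t^(51) mod f = t^6 + t^5 + t^4 + t^3.
t^(15) mod f = t^7 + t^5 + t^4 + t^2 + 1.
None equal 1, so t has full order 255; f is primitive.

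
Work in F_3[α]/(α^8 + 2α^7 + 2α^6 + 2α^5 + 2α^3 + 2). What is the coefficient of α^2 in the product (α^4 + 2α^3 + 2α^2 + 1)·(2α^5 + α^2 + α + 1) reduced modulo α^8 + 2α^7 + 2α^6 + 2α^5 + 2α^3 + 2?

Multiply in F_3[α]: (α^4 + 2α^3 + 2α^2 + 1)·(2α^5 + α^2 + α + 1) = 2α^9 + α^8 + α^7 + α^6 + 2α^5 + 2α^4 + α^3 + α + 1.
Reduce using α^8 ≡ α^7 + α^6 + α^5 + α^3 + 1 (mod α^8 + 2α^7 + 2α^6 + 2α^5 + 2α^3 + 2).
Reduced: 2α^5 + α^4 + α^3 + 1.

0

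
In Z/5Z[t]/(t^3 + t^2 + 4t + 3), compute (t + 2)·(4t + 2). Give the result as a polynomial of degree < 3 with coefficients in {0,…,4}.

4t^2 + 4

Multiply in Z/5Z[t]: (t + 2)·(4t + 2) = 4t^2 + 4.
Reduced: 4t^2 + 4.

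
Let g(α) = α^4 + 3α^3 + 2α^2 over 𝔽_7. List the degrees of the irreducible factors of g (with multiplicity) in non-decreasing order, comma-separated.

Linear factors from roots: (α), (α + 2), (α + 1).
Complete factorization: g(α) = (α + 1)·(α + 2)·(α)^2.
Factor degrees with multiplicity: 1 + 1 + 1 + 1 = 4.

1, 1, 1, 1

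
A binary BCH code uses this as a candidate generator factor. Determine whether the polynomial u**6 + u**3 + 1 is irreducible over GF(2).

Yes

Write h(u) = u**6 + u**3 + 1.
Check for roots in GF(2): h(0) = 1; h(1) = 1.
No roots, so no linear factors.
Monic irreducibles of degree 2 over GF(2): u**2 + u + 1.
None of them divide h (all give nonzero remainder).
Monic irreducibles of degree 3 over GF(2): u**3 + u + 1, u**3 + u**2 + 1.
None of them divide h (all give nonzero remainder).
No irreducible factor of degree ≤ 3 exists, so h is irreducible over GF(2).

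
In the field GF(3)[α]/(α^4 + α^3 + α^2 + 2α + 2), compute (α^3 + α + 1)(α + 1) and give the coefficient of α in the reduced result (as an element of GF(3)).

Multiply in GF(3)[α]: (α^3 + α + 1)·(α + 1) = α^4 + α^3 + α^2 + 2α + 1.
Reduce using α^4 ≡ 2α^3 + 2α^2 + α + 1 (mod α^4 + α^3 + α^2 + 2α + 2).
Reduced: 2.

0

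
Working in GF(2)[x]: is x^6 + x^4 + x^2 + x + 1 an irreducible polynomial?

Write f(x) = x^6 + x^4 + x^2 + x + 1.
Check for roots in GF(2): f(0) = 1; f(1) = 1.
No roots, so no linear factors.
Monic irreducibles of degree 2 over GF(2): x^2 + x + 1.
None of them divide f (all give nonzero remainder).
Monic irreducibles of degree 3 over GF(2): x^3 + x + 1, x^3 + x^2 + 1.
None of them divide f (all give nonzero remainder).
No irreducible factor of degree ≤ 3 exists, so f is irreducible over GF(2).

Yes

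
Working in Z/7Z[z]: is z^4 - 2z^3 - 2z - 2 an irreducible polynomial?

Yes

Write g(z) = z^4 - 2z^3 - 2z - 2.
Check for roots in Z/7Z: g(0) = 5; g(1) = 2; g(2) = 1; g(3) = 5; g(4) = 6; g(5) = 6; g(6) = 3.
No roots, so no linear factors.
Degree-2 irreducible divisors: test the 21 monic irreducibles of degree 2 over GF(7).
None of them divide g (all give nonzero remainder).
No irreducible factor of degree ≤ 2 exists, so g is irreducible over GF(7).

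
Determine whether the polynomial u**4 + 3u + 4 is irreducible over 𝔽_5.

Yes

Write h(u) = u**4 + 3u + 4.
Check for roots in 𝔽_5: h(0) = 4; h(1) = 3; h(2) = 1; h(3) = 4; h(4) = 2.
No roots, so no linear factors.
Degree-2 irreducible divisors: test the 10 monic irreducibles of degree 2 over GF(5).
None of them divide h (all give nonzero remainder).
No irreducible factor of degree ≤ 2 exists, so h is irreducible over GF(5).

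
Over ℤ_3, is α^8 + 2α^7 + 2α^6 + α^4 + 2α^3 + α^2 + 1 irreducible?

Yes

Write h(α) = α^8 + 2α^7 + 2α^6 + α^4 + 2α^3 + α^2 + 1.
Check for roots in ℤ_3: h(0) = 1; h(1) = 1; h(2) = 2.
No roots, so no linear factors.
Monic irreducibles of degree 2 over GF(3): α^2 + 1, α^2 + α + 2, α^2 + 2α + 2.
None of them divide h (all give nonzero remainder).
Degree-3 irreducible divisors: test the 8 monic irreducibles of degree 3 over GF(3).
None of them divide h (all give nonzero remainder).
Degree-4 irreducible divisors: test the 18 monic irreducibles of degree 4 over GF(3).
None of them divide h (all give nonzero remainder).
No irreducible factor of degree ≤ 4 exists, so h is irreducible over GF(3).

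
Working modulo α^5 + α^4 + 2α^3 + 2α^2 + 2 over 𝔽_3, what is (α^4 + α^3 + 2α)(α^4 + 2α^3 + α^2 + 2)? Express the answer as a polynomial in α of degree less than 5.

2α^3 + 1

Multiply in 𝔽_3[α]: (α^4 + α^3 + 2α)·(α^4 + 2α^3 + α^2 + 2) = α^8 + α^3 + α.
Reduce using α^5 ≡ 2α^4 + α^3 + α^2 + 1 (mod α^5 + α^4 + 2α^3 + 2α^2 + 2).
Reduced: 2α^3 + 1.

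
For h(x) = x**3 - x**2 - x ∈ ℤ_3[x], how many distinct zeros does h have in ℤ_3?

1

Evaluate at each of the 3 elements of ℤ_3:
h(0) = 0 → root; h(1) = 2; h(2) = 2.
Roots: {0}.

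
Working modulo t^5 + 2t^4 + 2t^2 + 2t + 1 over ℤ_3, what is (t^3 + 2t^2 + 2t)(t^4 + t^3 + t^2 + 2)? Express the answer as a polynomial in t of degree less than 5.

Multiply in ℤ_3[t]: (t^3 + 2t^2 + 2t)·(t^4 + t^3 + t^2 + 2) = t^7 + 2t^5 + t^4 + t^3 + t^2 + t.
Reduce using t^5 ≡ t^4 + t^2 + t + 2 (mod t^5 + 2t^4 + 2t^2 + 2t + 1).
Reduced: 2t^4 + t^2.

2t^4 + t^2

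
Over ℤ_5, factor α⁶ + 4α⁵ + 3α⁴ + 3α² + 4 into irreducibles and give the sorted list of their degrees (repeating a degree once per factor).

Write g(α) = α⁶ + 4α⁵ + 3α⁴ + 3α² + 4.
Roots in ℤ_5: g(0) = 4; g(1) = 0 → root; g(2) = 1; g(3) = 0 → root; g(4) = 2.
Linear factors from roots: (α + 4), (α + 2).
Complete factorization: g(α) = (α + 4)·(α + 2)^3·(α² + 4α + 2).
Factor degrees with multiplicity: 1 + 1 + 1 + 1 + 2 = 6.

1, 1, 1, 1, 2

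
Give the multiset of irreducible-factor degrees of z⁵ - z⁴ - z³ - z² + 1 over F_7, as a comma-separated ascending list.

5

Write f(z) = z⁵ - z⁴ - z³ - z² + 1.
Complete factorization: f(z) = (z⁵ - z⁴ - z³ - z² + 1).
Factor degrees with multiplicity: 5 = 5.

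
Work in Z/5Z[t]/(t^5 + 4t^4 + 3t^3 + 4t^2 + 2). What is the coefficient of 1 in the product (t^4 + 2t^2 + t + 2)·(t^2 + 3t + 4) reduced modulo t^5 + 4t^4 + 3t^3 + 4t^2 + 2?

Multiply in Z/5Z[t]: (t^4 + 2t^2 + t + 2)·(t^2 + 3t + 4) = t^6 + 3t^5 + t^4 + 2t^3 + 3t^2 + 3.
Reduce using t^5 ≡ t^4 + 2t^3 + t^2 + 3 (mod t^5 + 4t^4 + 3t^3 + 4t^2 + 2).
Reduced: 2t^4 + t^3 + 2t^2 + 3t.

0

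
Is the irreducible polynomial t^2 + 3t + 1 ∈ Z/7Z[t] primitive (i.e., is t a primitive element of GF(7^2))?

No

Write f(t) = t^2 + 3t + 1.
|GF(7^2)^×| = 7^2 − 1 = 48. Prime factorization: 48 = 2^4·3.
f is primitive ⇔ t has order 48 in GF(7)[t]/(f), i.e. t^(48/q) ≠ 1 for each prime q | 48.
t^(24) mod f = 1
t^(16) mod f = 1
Since t^(24) = 1, the order of t divides 24 < 48; not primitive.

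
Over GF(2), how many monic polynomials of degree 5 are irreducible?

x^(2^5) − x is the product of all monic irreducibles of degree dividing 5; Möbius inversion gives N = (1/5) Σ μ(5/d)·2^d.
Divisors of 5: 1, 5; μ(5/d) for each: -1, 1.
Σ = − 2^1 + 2^5 = 30.
N = 30/5 = 6.

6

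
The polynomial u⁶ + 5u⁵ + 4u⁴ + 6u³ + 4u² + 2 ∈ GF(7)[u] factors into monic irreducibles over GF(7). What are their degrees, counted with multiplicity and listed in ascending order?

1, 2, 3

Write g(u) = u⁶ + 5u⁵ + 4u⁴ + 6u³ + 4u² + 2.
Linear factors from roots: (u + 1).
Complete factorization: g(u) = (u + 1)·(u² + 4)·(u³ + 4u² + 3u + 4).
Factor degrees with multiplicity: 1 + 2 + 3 = 6.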